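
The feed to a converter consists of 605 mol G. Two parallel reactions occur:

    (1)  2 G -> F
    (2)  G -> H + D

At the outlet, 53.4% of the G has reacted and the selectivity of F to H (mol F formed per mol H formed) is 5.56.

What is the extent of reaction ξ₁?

Conversion of G: G consumed = 0.534 × 605 = 323.1 mol = 2ξ₁ + 1ξ₂.
Selectivity: 1ξ₁ / (1ξ₂) = 5.56 → ξ₁ = 5.56 ξ₂.
Substitute: (2·5.56 + 1) ξ₂ = 323.1 → ξ₂ = 26.66 mol, ξ₁ = 148.2 mol.
Outlet amounts (n = n₀ + Σ ν·ξ):
  G: 605 − 2(148.2) − 1(26.66) = 281.9
  F: 0 + 1(148.2) = 148.2
  H: 0 + 1(26.66) = 26.66
  D: 0 + 1(26.66) = 26.66

ξ₁ = 148 mol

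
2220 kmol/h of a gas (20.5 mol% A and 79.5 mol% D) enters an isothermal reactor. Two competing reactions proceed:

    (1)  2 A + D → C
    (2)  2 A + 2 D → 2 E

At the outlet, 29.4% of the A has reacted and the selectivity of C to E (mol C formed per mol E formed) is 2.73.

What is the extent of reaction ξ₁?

ξ₁ = 56.5 kmol/h

Conversion of A: A consumed = 0.294 × 455.1 = 133.8 kmol/h = 2ξ₁ + 2ξ₂.
Selectivity: 1ξ₁ / (2ξ₂) = 2.73 → ξ₁ = 5.46 ξ₂.
Substitute: (2·5.46 + 2) ξ₂ = 133.8 → ξ₂ = 10.36 kmol/h, ξ₁ = 56.54 kmol/h.
Outlet amounts (n = n₀ + Σ ν·ξ):
  A: 455.1 − 2(56.54) − 2(10.36) = 321.3
  D: 1765 − 1(56.54) − 2(10.36) = 1688
  C: 0 + 1(56.54) = 56.54
  E: 0 + 2(10.36) = 20.71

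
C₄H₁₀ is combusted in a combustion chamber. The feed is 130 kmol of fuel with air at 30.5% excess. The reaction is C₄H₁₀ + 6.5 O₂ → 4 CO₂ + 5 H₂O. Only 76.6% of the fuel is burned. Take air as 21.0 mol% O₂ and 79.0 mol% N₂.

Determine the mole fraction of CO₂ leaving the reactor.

0.072

Stoichiometric O₂ = 6.5 × 130 = 845 kmol; O₂ fed = 845 × 1.305 = 1103 kmol.
N₂ fed = 1103 × 79/21 = 4148 kmol.
Fuel reacted = 0.766 × 130 → ξ = 99.58 kmol.
Outlet (n = n₀ + ν ξ):
  C₄H₁₀: 130 − 1(99.58) = 30.42
  O₂: 1103 − 6.5(99.58) = 455.5
  N₂: 4148 (inert)
  CO₂: 0 + 4(99.58) = 398.3
  H₂O: 0 + 5(99.58) = 497.9
Total out = 5530 kmol; y_CO₂ = 398.3 / 5530 = 0.07202.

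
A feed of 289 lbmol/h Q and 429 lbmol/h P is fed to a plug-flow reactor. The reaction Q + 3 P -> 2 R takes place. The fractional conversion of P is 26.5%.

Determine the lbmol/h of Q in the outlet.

251 lbmol/h

P reacted = 0.265 × 429 = 113.7 lbmol/h; ν_P = −3, so ξ = 113.7/3 = 37.9 lbmol/h.
Outlet amounts (n = n₀ + ν ξ):
  Q: 289 − 1(37.9) = 251.1
  P: 429 − 3(37.9) = 315.3
  R: 0 + 2(37.9) = 75.79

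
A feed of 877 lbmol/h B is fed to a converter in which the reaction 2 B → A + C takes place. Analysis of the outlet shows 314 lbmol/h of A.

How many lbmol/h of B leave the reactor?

For A: n = n₀ + 1ξ → 314 = 0 + 1ξ, giving ξ = 314 lbmol/h.
Outlet amounts (n = n₀ + ν ξ):
  B: 877 − 2(314) = 249
  A: 0 + 1(314) = 314
  C: 0 + 1(314) = 314

249 lbmol/h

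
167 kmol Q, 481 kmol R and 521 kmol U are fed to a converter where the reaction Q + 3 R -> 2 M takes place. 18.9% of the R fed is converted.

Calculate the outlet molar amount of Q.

137 kmol

R reacted = 0.189 × 481 = 90.91 kmol; ν_R = −3, so ξ = 90.91/3 = 30.3 kmol.
Outlet amounts (n = n₀ + ν ξ):
  Q: 167 − 1(30.3) = 136.7
  R: 481 − 3(30.3) = 390.1
  M: 0 + 2(30.3) = 60.61
  U: 521 (inert)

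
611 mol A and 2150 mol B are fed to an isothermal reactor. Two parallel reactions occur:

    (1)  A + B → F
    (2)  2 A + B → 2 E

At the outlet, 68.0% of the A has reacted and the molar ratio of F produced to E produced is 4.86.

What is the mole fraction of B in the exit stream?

0.743

Conversion of A: A consumed = 0.68 × 611 = 415.5 mol = 1ξ₁ + 2ξ₂.
Selectivity: 1ξ₁ / (2ξ₂) = 4.86 → ξ₁ = 9.72 ξ₂.
Substitute: (1·9.72 + 2) ξ₂ = 415.5 → ξ₂ = 35.45 mol, ξ₁ = 344.6 mol.
Outlet amounts (n = n₀ + Σ ν·ξ):
  A: 611 − 1(344.6) − 2(35.45) = 195.5
  B: 2150 − 1(344.6) − 1(35.45) = 1770
  F: 0 + 1(344.6) = 344.6
  E: 0 + 2(35.45) = 70.9
Total out = 2381 mol; y_B = 1770 / 2381 = 0.7434.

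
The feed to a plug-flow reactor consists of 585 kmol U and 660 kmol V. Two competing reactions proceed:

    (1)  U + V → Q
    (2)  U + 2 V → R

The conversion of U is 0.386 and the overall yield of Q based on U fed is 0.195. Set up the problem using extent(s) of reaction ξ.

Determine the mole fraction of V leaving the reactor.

0.355

Yield of Q: 1ξ₁ / 585 = 0.195 → ξ₁ = 114.1 kmol.
Conversion of U: 1ξ₁ + 1ξ₂ = 0.386 × 585 = 225.8 → ξ₂ = 111.7 kmol.
Outlet amounts (n = n₀ + Σ ν·ξ):
  U: 585 − 1(114.1) − 1(111.7) = 359.2
  V: 660 − 1(114.1) − 2(111.7) = 322.5
  Q: 0 + 1(114.1) = 114.1
  R: 0 + 1(111.7) = 111.7
Total out = 907.5 kmol; y_V = 322.5 / 907.5 = 0.3553.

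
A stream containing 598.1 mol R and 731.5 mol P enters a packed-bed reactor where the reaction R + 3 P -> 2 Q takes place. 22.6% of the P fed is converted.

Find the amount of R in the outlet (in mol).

543 mol

P reacted = 0.226 × 731.5 = 165.3 mol; ν_P = −3, so ξ = 165.3/3 = 55.11 mol.
Outlet amounts (n = n₀ + ν ξ):
  R: 598.1 − 1(55.11) = 543
  P: 731.5 − 3(55.11) = 566.2
  Q: 0 + 2(55.11) = 110.2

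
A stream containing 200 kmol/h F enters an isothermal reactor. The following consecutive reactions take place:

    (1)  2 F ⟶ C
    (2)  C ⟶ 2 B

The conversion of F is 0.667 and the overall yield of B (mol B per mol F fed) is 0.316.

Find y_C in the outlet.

Conversion of F: F consumed = 2ξ₁ = 0.667 × 200 → ξ₁ = 66.7 kmol/h.
Yield of B: 2ξ₂ / 200 = 0.316 → ξ₂ = 31.6 kmol/h.
Outlet amounts (n = n₀ + Σ ν·ξ):
  F: 200 − 2(66.7) = 66.6
  C: 0 + 1(66.7) − 1(31.6) = 35.1
  B: 0 + 2(31.6) = 63.2
Total out = 164.9 kmol/h; y_C = 35.1 / 164.9 = 0.2129.

0.213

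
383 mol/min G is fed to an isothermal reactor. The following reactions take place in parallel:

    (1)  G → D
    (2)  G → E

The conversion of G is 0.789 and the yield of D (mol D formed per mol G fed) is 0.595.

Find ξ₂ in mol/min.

ξ₂ = 74.3 mol/min

Yield of D: 1ξ₁ / 383 = 0.595 → ξ₁ = 227.9 mol/min.
Conversion of G: 1ξ₁ + 1ξ₂ = 0.789 × 383 = 302.2 → ξ₂ = 74.3 mol/min.
Outlet amounts (n = n₀ + Σ ν·ξ):
  G: 383 − 1(227.9) − 1(74.3) = 80.81
  D: 0 + 1(227.9) = 227.9
  E: 0 + 1(74.3) = 74.3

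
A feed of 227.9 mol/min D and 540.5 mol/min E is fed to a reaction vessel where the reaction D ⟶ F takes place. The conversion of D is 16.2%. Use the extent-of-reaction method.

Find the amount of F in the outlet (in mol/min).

36.9 mol/min

D reacted = 0.162 × 227.9 = 36.92 mol/min; ν_D = −1, so ξ = 36.92/1 = 36.92 mol/min.
Outlet amounts (n = n₀ + ν ξ):
  D: 227.9 − 1(36.92) = 191
  F: 0 + 1(36.92) = 36.92
  E: 540.5 (inert)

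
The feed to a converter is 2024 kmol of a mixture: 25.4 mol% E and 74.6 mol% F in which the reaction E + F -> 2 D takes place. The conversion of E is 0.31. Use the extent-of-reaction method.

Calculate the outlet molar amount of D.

E reacted = 0.31 × 514.1 = 159.4 kmol; ν_E = −1, so ξ = 159.4/1 = 159.4 kmol.
Outlet amounts (n = n₀ + ν ξ):
  E: 514.1 − 1(159.4) = 354.7
  F: 1510 − 1(159.4) = 1351
  D: 0 + 2(159.4) = 318.7

319 kmol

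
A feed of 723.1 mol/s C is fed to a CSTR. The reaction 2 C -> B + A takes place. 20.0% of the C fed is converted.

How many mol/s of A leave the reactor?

C reacted = 0.2 × 723.1 = 144.6 mol/s; ν_C = −2, so ξ = 144.6/2 = 72.31 mol/s.
Outlet amounts (n = n₀ + ν ξ):
  C: 723.1 − 2(72.31) = 578.5
  B: 0 + 1(72.31) = 72.31
  A: 0 + 1(72.31) = 72.31

72.3 mol/s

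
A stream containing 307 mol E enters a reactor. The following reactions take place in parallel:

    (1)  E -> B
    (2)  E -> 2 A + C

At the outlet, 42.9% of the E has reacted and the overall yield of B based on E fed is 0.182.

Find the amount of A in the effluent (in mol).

152 mol

Yield of B: 1ξ₁ / 307 = 0.182 → ξ₁ = 55.87 mol.
Conversion of E: 1ξ₁ + 1ξ₂ = 0.429 × 307 = 131.7 → ξ₂ = 75.83 mol.
Outlet amounts (n = n₀ + Σ ν·ξ):
  E: 307 − 1(55.87) − 1(75.83) = 175.3
  B: 0 + 1(55.87) = 55.87
  A: 0 + 2(75.83) = 151.7
  C: 0 + 1(75.83) = 75.83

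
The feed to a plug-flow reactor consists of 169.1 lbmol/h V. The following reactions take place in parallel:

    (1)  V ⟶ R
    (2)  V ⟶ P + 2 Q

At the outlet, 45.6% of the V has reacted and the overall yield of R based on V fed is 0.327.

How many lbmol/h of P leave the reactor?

21.8 lbmol/h

Yield of R: 1ξ₁ / 169.1 = 0.327 → ξ₁ = 55.3 lbmol/h.
Conversion of V: 1ξ₁ + 1ξ₂ = 0.456 × 169.1 = 77.11 → ξ₂ = 21.81 lbmol/h.
Outlet amounts (n = n₀ + Σ ν·ξ):
  V: 169.1 − 1(55.3) − 1(21.81) = 91.99
  R: 0 + 1(55.3) = 55.3
  P: 0 + 1(21.81) = 21.81
  Q: 0 + 2(21.81) = 43.63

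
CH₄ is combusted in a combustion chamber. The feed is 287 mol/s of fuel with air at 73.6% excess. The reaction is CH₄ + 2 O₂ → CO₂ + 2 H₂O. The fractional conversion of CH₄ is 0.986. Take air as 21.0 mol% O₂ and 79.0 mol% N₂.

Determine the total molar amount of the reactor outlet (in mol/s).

5030 mol/s

Stoichiometric O₂ = 2 × 287 = 574 mol/s; O₂ fed = 574 × 1.736 = 996.5 mol/s.
N₂ fed = 996.5 × 79/21 = 3749 mol/s.
Fuel reacted = 0.986 × 287 → ξ = 283 mol/s.
Outlet (n = n₀ + ν ξ):
  CH₄: 287 − 1(283) = 4.018
  O₂: 996.5 − 2(283) = 430.5
  N₂: 3749 (inert)
  CO₂: 0 + 1(283) = 283
  H₂O: 0 + 2(283) = 566
Total out = 4.018 + 430.5 + 3749 + 283 + 566 = 5032 mol/s.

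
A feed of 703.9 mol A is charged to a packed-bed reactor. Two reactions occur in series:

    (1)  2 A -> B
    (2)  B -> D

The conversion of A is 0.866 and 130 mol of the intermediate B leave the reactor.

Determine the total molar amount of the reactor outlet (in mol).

Conversion of A: A consumed = 2ξ₁ = 0.866 × 703.9 → ξ₁ = 304.8 mol.
B balance: n_B = 0 + 1ξ₁ − 1ξ₂ = 130 → ξ₂ = (1·304.8 − 130)/1 = 174.8 mol.
Outlet amounts (n = n₀ + Σ ν·ξ):
  A: 703.9 − 2(304.8) = 94.32
  B: 0 + 1(304.8) − 1(174.8) = 130
  D: 0 + 1(174.8) = 174.8
Total out = 94.32 + 130 + 174.8 = 399.1 mol.

399 mol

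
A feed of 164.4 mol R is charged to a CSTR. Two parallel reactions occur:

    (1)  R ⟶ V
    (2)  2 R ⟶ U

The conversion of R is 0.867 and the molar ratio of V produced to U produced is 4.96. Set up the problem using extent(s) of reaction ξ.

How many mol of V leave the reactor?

Conversion of R: R consumed = 0.867 × 164.4 = 142.5 mol = 1ξ₁ + 2ξ₂.
Selectivity: 1ξ₁ / (1ξ₂) = 4.96 → ξ₁ = 4.96 ξ₂.
Substitute: (1·4.96 + 2) ξ₂ = 142.5 → ξ₂ = 20.48 mol, ξ₁ = 101.6 mol.
Outlet amounts (n = n₀ + Σ ν·ξ):
  R: 164.4 − 1(101.6) − 2(20.48) = 21.87
  V: 0 + 1(101.6) = 101.6
  U: 0 + 1(20.48) = 20.48

102 mol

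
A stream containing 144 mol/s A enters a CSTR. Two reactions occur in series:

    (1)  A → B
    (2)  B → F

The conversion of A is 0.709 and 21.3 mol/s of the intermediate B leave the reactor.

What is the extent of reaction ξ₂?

Conversion of A: A consumed = 1ξ₁ = 0.709 × 144 → ξ₁ = 102.1 mol/s.
B balance: n_B = 0 + 1ξ₁ − 1ξ₂ = 21.3 → ξ₂ = (1·102.1 − 21.3)/1 = 80.8 mol/s.
Outlet amounts (n = n₀ + Σ ν·ξ):
  A: 144 − 1(102.1) = 41.9
  B: 0 + 1(102.1) − 1(80.8) = 21.3
  F: 0 + 1(80.8) = 80.8

ξ₂ = 80.8 mol/s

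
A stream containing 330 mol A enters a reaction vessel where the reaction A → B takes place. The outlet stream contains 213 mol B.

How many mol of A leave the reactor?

117 mol

For B: n = n₀ + 1ξ → 213 = 0 + 1ξ, giving ξ = 213 mol.
Outlet amounts (n = n₀ + ν ξ):
  A: 330 − 1(213) = 117
  B: 0 + 1(213) = 213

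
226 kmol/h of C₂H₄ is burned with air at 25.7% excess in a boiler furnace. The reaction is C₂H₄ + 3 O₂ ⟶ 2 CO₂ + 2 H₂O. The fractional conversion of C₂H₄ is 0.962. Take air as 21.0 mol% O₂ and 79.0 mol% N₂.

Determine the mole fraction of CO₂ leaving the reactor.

Stoichiometric O₂ = 3 × 226 = 678 kmol/h; O₂ fed = 678 × 1.257 = 852.2 kmol/h.
N₂ fed = 852.2 × 79/21 = 3206 kmol/h.
Fuel reacted = 0.962 × 226 → ξ = 217.4 kmol/h.
Outlet (n = n₀ + ν ξ):
  C₂H₄: 226 − 1(217.4) = 8.588
  O₂: 852.2 − 3(217.4) = 200
  N₂: 3206 (inert)
  CO₂: 0 + 2(217.4) = 434.8
  H₂O: 0 + 2(217.4) = 434.8
Total out = 4284 kmol/h; y_CO₂ = 434.8 / 4284 = 0.1015.

0.101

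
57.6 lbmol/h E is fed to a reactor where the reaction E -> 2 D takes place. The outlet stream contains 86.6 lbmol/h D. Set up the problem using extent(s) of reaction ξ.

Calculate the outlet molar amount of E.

For D: n = n₀ + 2ξ → 86.6 = 0 + 2ξ, giving ξ = 43.3 lbmol/h.
Outlet amounts (n = n₀ + ν ξ):
  E: 57.6 − 1(43.3) = 14.3
  D: 0 + 2(43.3) = 86.6

14.3 lbmol/h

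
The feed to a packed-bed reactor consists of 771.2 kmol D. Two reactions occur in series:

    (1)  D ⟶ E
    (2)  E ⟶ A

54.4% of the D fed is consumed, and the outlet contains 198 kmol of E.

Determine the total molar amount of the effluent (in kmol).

771 kmol

Conversion of D: D consumed = 1ξ₁ = 0.544 × 771.2 → ξ₁ = 419.5 kmol.
E balance: n_E = 0 + 1ξ₁ − 1ξ₂ = 198 → ξ₂ = (1·419.5 − 198)/1 = 221.5 kmol.
Outlet amounts (n = n₀ + Σ ν·ξ):
  D: 771.2 − 1(419.5) = 351.7
  E: 0 + 1(419.5) − 1(221.5) = 198
  A: 0 + 1(221.5) = 221.5
Total out = 351.7 + 198 + 221.5 = 771.2 kmol.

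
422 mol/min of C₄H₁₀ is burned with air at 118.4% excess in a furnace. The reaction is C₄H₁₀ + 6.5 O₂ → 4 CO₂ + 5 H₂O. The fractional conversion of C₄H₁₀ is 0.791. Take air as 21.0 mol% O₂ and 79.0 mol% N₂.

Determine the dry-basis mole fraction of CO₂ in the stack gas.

0.0481

Stoichiometric O₂ = 6.5 × 422 = 2743 mol/min; O₂ fed = 2743 × 2.184 = 5991 mol/min.
N₂ fed = 5991 × 79/21 = 22540 mol/min.
Fuel reacted = 0.791 × 422 → ξ = 333.8 mol/min.
Outlet (n = n₀ + ν ξ):
  C₄H₁₀: 422 − 1(333.8) = 88.2
  O₂: 5991 − 6.5(333.8) = 3821
  N₂: 22540 (inert)
  CO₂: 0 + 4(333.8) = 1335
  H₂O: 0 + 5(333.8) = 1669
Dry total = 27780 mol/min; y_CO₂ (dry) = 1335 / 27780 = 0.04806.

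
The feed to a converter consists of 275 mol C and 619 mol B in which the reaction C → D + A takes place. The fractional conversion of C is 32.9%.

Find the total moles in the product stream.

C reacted = 0.329 × 275 = 90.48 mol; ν_C = −1, so ξ = 90.48/1 = 90.48 mol.
Outlet amounts (n = n₀ + ν ξ):
  C: 275 − 1(90.48) = 184.5
  D: 0 + 1(90.48) = 90.48
  A: 0 + 1(90.48) = 90.48
  B: 619 (inert)
Total out = 184.5 + 90.48 + 90.48 + 619 = 984.5 mol.

984 mol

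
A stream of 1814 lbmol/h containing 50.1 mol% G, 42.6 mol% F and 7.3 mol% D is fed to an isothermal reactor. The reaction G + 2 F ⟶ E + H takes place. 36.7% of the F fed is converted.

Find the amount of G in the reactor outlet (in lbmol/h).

F reacted = 0.367 × 772.8 = 283.6 lbmol/h; ν_F = −2, so ξ = 283.6/2 = 141.8 lbmol/h.
Outlet amounts (n = n₀ + ν ξ):
  G: 908.8 − 1(141.8) = 767
  F: 772.8 − 2(141.8) = 489.2
  E: 0 + 1(141.8) = 141.8
  H: 0 + 1(141.8) = 141.8
  D: 132.4 (inert)

767 lbmol/h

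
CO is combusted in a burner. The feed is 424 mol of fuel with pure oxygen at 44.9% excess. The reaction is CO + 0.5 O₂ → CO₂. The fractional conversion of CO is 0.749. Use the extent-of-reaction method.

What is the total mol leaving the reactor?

572 mol

Stoichiometric O₂ = 0.5 × 424 = 212 mol; O₂ fed = 212 × 1.449 = 307.2 mol.
Fuel reacted = 0.749 × 424 → ξ = 317.6 mol.
Outlet (n = n₀ + ν ξ):
  CO: 424 − 1(317.6) = 106.4
  O₂: 307.2 − 0.5(317.6) = 148.4
  CO₂: 0 + 1(317.6) = 317.6
Total out = 106.4 + 148.4 + 317.6 = 572.4 mol.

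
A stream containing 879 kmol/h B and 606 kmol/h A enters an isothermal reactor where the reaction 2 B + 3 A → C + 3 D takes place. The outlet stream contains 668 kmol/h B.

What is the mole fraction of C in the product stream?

For B: n = n₀ − 2ξ → 668 = 879 − 2ξ, giving ξ = 105.5 kmol/h.
Outlet amounts (n = n₀ + ν ξ):
  B: 879 − 2(105.5) = 668
  A: 606 − 3(105.5) = 289.5
  C: 0 + 1(105.5) = 105.5
  D: 0 + 3(105.5) = 316.5
Total out = 1380 kmol/h; y_C = 105.5 / 1380 = 0.07648.

0.0765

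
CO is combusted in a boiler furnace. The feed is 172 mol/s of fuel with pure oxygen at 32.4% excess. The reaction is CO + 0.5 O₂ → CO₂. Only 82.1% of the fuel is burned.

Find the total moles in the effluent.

215 mol/s

Stoichiometric O₂ = 0.5 × 172 = 86 mol/s; O₂ fed = 86 × 1.324 = 113.9 mol/s.
Fuel reacted = 0.821 × 172 → ξ = 141.2 mol/s.
Outlet (n = n₀ + ν ξ):
  CO: 172 − 1(141.2) = 30.79
  O₂: 113.9 − 0.5(141.2) = 43.26
  CO₂: 0 + 1(141.2) = 141.2
Total out = 30.79 + 43.26 + 141.2 = 215.3 mol/s.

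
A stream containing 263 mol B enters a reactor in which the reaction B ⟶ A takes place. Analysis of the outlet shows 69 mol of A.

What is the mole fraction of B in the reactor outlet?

For A: n = n₀ + 1ξ → 69 = 0 + 1ξ, giving ξ = 69 mol.
Outlet amounts (n = n₀ + ν ξ):
  B: 263 − 1(69) = 194
  A: 0 + 1(69) = 69
Total out = 263 mol; y_B = 194 / 263 = 0.7376.

0.738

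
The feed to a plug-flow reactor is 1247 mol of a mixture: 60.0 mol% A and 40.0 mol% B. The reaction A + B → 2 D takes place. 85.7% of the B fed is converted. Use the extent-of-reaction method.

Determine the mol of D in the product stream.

855 mol

B reacted = 0.857 × 498.8 = 427.5 mol; ν_B = −1, so ξ = 427.5/1 = 427.5 mol.
Outlet amounts (n = n₀ + ν ξ):
  A: 748.2 − 1(427.5) = 320.7
  B: 498.8 − 1(427.5) = 71.33
  D: 0 + 2(427.5) = 854.9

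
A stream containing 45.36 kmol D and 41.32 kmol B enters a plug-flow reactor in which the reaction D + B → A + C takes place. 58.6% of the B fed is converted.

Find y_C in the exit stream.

B reacted = 0.586 × 41.32 = 24.21 kmol; ν_B = −1, so ξ = 24.21/1 = 24.21 kmol.
Outlet amounts (n = n₀ + ν ξ):
  D: 45.36 − 1(24.21) = 21.15
  B: 41.32 − 1(24.21) = 17.11
  A: 0 + 1(24.21) = 24.21
  C: 0 + 1(24.21) = 24.21
Total out = 86.68 kmol; y_C = 24.21 / 86.68 = 0.2793.

0.279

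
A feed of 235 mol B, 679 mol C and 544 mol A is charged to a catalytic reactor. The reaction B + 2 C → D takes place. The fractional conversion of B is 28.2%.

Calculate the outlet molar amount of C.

B reacted = 0.282 × 235 = 66.27 mol; ν_B = −1, so ξ = 66.27/1 = 66.27 mol.
Outlet amounts (n = n₀ + ν ξ):
  B: 235 − 1(66.27) = 168.7
  C: 679 − 2(66.27) = 546.5
  D: 0 + 1(66.27) = 66.27
  A: 544 (inert)

546 mol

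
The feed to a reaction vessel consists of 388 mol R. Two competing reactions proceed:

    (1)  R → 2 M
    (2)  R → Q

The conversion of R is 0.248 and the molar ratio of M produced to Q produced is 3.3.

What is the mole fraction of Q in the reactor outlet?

Conversion of R: R consumed = 0.248 × 388 = 96.22 mol = 1ξ₁ + 1ξ₂.
Selectivity: 2ξ₁ / (1ξ₂) = 3.3 → ξ₁ = 1.65 ξ₂.
Substitute: (1·1.65 + 1) ξ₂ = 96.22 → ξ₂ = 36.31 mol, ξ₁ = 59.91 mol.
Outlet amounts (n = n₀ + Σ ν·ξ):
  R: 388 − 1(59.91) − 1(36.31) = 291.8
  M: 0 + 2(59.91) = 119.8
  Q: 0 + 1(36.31) = 36.31
Total out = 447.9 mol; y_Q = 36.31 / 447.9 = 0.08107.

0.0811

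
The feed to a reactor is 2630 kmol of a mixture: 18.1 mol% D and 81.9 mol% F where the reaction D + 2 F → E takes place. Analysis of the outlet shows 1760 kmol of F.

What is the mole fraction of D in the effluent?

For F: n = n₀ − 2ξ → 1760 = 2154 − 2ξ, giving ξ = 197 kmol.
Outlet amounts (n = n₀ + ν ξ):
  D: 476 − 1(197) = 279
  F: 2154 − 2(197) = 1760
  E: 0 + 1(197) = 197
Total out = 2236 kmol; y_D = 279 / 2236 = 0.1248.

0.125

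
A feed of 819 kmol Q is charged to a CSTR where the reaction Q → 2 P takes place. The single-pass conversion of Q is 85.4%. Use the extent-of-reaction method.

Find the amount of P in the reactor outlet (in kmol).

Q reacted = 0.854 × 819 = 699.4 kmol; ν_Q = −1, so ξ = 699.4/1 = 699.4 kmol.
Outlet amounts (n = n₀ + ν ξ):
  Q: 819 − 1(699.4) = 119.6
  P: 0 + 2(699.4) = 1399

1400 kmol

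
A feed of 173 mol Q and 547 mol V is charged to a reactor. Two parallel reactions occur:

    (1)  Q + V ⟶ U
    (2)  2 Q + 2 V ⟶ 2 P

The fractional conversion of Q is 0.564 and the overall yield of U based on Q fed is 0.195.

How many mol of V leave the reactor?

449 mol

Yield of U: 1ξ₁ / 173 = 0.195 → ξ₁ = 33.73 mol.
Conversion of Q: 1ξ₁ + 2ξ₂ = 0.564 × 173 = 97.57 → ξ₂ = 31.92 mol.
Outlet amounts (n = n₀ + Σ ν·ξ):
  Q: 173 − 1(33.73) − 2(31.92) = 75.43
  V: 547 − 1(33.73) − 2(31.92) = 449.4
  U: 0 + 1(33.73) = 33.73
  P: 0 + 2(31.92) = 63.84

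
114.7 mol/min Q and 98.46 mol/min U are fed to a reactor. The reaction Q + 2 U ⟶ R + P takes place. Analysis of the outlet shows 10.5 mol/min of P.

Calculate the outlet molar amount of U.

77.5 mol/min

For P: n = n₀ + 1ξ → 10.5 = 0 + 1ξ, giving ξ = 10.5 mol/min.
Outlet amounts (n = n₀ + ν ξ):
  Q: 114.7 − 1(10.5) = 104.2
  U: 98.46 − 2(10.5) = 77.46
  R: 0 + 1(10.5) = 10.5
  P: 0 + 1(10.5) = 10.5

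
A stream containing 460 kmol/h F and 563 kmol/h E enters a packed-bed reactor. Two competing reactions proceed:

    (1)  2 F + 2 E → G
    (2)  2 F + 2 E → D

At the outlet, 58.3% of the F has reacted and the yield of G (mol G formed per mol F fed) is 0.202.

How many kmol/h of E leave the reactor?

295 kmol/h

Yield of G: 1ξ₁ / 460 = 0.202 → ξ₁ = 92.92 kmol/h.
Conversion of F: 2ξ₁ + 2ξ₂ = 0.583 × 460 = 268.2 → ξ₂ = 41.17 kmol/h.
Outlet amounts (n = n₀ + Σ ν·ξ):
  F: 460 − 2(92.92) − 2(41.17) = 191.8
  E: 563 − 2(92.92) − 2(41.17) = 294.8
  G: 0 + 1(92.92) = 92.92
  D: 0 + 1(41.17) = 41.17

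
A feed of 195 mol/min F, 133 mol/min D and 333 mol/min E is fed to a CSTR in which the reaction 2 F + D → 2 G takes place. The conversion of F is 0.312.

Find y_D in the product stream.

0.163

F reacted = 0.312 × 195 = 60.84 mol/min; ν_F = −2, so ξ = 60.84/2 = 30.42 mol/min.
Outlet amounts (n = n₀ + ν ξ):
  F: 195 − 2(30.42) = 134.2
  D: 133 − 1(30.42) = 102.6
  G: 0 + 2(30.42) = 60.84
  E: 333 (inert)
Total out = 630.6 mol/min; y_D = 102.6 / 630.6 = 0.1627.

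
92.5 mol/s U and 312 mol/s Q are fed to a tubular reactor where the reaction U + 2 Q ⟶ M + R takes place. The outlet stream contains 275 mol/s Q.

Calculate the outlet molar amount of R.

18.5 mol/s

For Q: n = n₀ − 2ξ → 275 = 312 − 2ξ, giving ξ = 18.5 mol/s.
Outlet amounts (n = n₀ + ν ξ):
  U: 92.5 − 1(18.5) = 74
  Q: 312 − 2(18.5) = 275
  M: 0 + 1(18.5) = 18.5
  R: 0 + 1(18.5) = 18.5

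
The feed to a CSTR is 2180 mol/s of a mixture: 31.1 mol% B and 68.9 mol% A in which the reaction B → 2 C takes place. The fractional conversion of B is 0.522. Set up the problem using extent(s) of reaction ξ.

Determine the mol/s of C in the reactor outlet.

708 mol/s

B reacted = 0.522 × 678 = 353.9 mol/s; ν_B = −1, so ξ = 353.9/1 = 353.9 mol/s.
Outlet amounts (n = n₀ + ν ξ):
  B: 678 − 1(353.9) = 324.1
  C: 0 + 2(353.9) = 707.8
  A: 1502 (inert)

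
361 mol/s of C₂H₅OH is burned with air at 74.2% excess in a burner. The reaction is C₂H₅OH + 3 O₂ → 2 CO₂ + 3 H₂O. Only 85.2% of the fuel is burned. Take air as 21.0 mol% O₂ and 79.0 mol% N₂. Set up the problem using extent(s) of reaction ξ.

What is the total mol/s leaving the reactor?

9650 mol/s

Stoichiometric O₂ = 3 × 361 = 1083 mol/s; O₂ fed = 1083 × 1.742 = 1887 mol/s.
N₂ fed = 1887 × 79/21 = 7097 mol/s.
Fuel reacted = 0.852 × 361 → ξ = 307.6 mol/s.
Outlet (n = n₀ + ν ξ):
  C₂H₅OH: 361 − 1(307.6) = 53.43
  O₂: 1887 − 3(307.6) = 963.9
  N₂: 7097 (inert)
  CO₂: 0 + 2(307.6) = 615.1
  H₂O: 0 + 3(307.6) = 922.7
Total out = 53.43 + 963.9 + 7097 + 615.1 + 922.7 = 9652 mol/s.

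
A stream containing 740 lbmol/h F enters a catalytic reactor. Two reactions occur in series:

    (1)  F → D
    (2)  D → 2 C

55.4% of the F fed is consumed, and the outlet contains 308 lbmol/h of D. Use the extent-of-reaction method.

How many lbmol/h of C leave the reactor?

Conversion of F: F consumed = 1ξ₁ = 0.554 × 740 → ξ₁ = 410 lbmol/h.
D balance: n_D = 0 + 1ξ₁ − 1ξ₂ = 308 → ξ₂ = (1·410 − 308)/1 = 102 lbmol/h.
Outlet amounts (n = n₀ + Σ ν·ξ):
  F: 740 − 1(410) = 330
  D: 0 + 1(410) − 1(102) = 308
  C: 0 + 2(102) = 203.9

204 lbmol/h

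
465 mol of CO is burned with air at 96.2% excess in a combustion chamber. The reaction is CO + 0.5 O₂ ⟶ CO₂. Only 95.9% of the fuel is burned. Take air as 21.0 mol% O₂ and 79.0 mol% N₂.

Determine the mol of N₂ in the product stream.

1720 mol

Stoichiometric O₂ = 0.5 × 465 = 232.5 mol; O₂ fed = 232.5 × 1.962 = 456.2 mol.
N₂ fed = 456.2 × 79/21 = 1716 mol.
Fuel reacted = 0.959 × 465 → ξ = 445.9 mol.
Outlet (n = n₀ + ν ξ):
  CO: 465 − 1(445.9) = 19.06
  O₂: 456.2 − 0.5(445.9) = 233.2
  N₂: 1716 (inert)
  CO₂: 0 + 1(445.9) = 445.9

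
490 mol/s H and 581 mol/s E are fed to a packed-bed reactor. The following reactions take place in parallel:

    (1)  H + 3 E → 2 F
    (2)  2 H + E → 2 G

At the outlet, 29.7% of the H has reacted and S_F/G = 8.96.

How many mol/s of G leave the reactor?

26.6 mol/s

Conversion of H: H consumed = 0.297 × 490 = 145.5 mol/s = 1ξ₁ + 2ξ₂.
Selectivity: 2ξ₁ / (2ξ₂) = 8.96 → ξ₁ = 8.96 ξ₂.
Substitute: (1·8.96 + 2) ξ₂ = 145.5 → ξ₂ = 13.28 mol/s, ξ₁ = 119 mol/s.
Outlet amounts (n = n₀ + Σ ν·ξ):
  H: 490 − 1(119) − 2(13.28) = 344.5
  E: 581 − 3(119) − 1(13.28) = 210.8
  F: 0 + 2(119) = 237.9
  G: 0 + 2(13.28) = 26.56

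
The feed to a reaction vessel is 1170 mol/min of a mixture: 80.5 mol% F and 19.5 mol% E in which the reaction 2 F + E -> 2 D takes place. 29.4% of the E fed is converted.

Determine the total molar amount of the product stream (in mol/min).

E reacted = 0.294 × 228.2 = 67.08 mol/min; ν_E = −1, so ξ = 67.08/1 = 67.08 mol/min.
Outlet amounts (n = n₀ + ν ξ):
  F: 941.9 − 2(67.08) = 807.7
  E: 228.2 − 1(67.08) = 161.1
  D: 0 + 2(67.08) = 134.2
Total out = 807.7 + 161.1 + 134.2 = 1103 mol/min.

1100 mol/min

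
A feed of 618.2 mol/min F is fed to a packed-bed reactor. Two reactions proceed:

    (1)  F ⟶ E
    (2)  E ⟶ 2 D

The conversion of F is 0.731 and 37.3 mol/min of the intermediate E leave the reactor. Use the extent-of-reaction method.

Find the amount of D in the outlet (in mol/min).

829 mol/min

Conversion of F: F consumed = 1ξ₁ = 0.731 × 618.2 → ξ₁ = 451.9 mol/min.
E balance: n_E = 0 + 1ξ₁ − 1ξ₂ = 37.3 → ξ₂ = (1·451.9 − 37.3)/1 = 414.6 mol/min.
Outlet amounts (n = n₀ + Σ ν·ξ):
  F: 618.2 − 1(451.9) = 166.3
  E: 0 + 1(451.9) − 1(414.6) = 37.3
  D: 0 + 2(414.6) = 829.2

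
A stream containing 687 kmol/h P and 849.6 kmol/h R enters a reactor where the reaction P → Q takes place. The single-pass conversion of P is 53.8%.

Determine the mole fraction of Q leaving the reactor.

P reacted = 0.538 × 687 = 369.6 kmol/h; ν_P = −1, so ξ = 369.6/1 = 369.6 kmol/h.
Outlet amounts (n = n₀ + ν ξ):
  P: 687 − 1(369.6) = 317.4
  Q: 0 + 1(369.6) = 369.6
  R: 849.6 (inert)
Total out = 1537 kmol/h; y_Q = 369.6 / 1537 = 0.2405.

0.241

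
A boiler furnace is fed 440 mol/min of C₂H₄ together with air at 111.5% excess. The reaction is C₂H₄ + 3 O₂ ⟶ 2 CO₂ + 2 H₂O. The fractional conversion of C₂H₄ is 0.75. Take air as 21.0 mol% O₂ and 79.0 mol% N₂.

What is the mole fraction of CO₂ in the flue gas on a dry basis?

Stoichiometric O₂ = 3 × 440 = 1320 mol/min; O₂ fed = 1320 × 2.115 = 2792 mol/min.
N₂ fed = 2792 × 79/21 = 10500 mol/min.
Fuel reacted = 0.75 × 440 → ξ = 330 mol/min.
Outlet (n = n₀ + ν ξ):
  C₂H₄: 440 − 1(330) = 110
  O₂: 2792 − 3(330) = 1802
  N₂: 10500 (inert)
  CO₂: 0 + 2(330) = 660
  H₂O: 0 + 2(330) = 660
Dry total = 13070 mol/min; y_CO₂ (dry) = 660 / 13070 = 0.05048.

0.0505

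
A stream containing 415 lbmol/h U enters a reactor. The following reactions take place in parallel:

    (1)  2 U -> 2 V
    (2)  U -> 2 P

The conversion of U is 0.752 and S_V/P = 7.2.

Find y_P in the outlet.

0.0931

Conversion of U: U consumed = 0.752 × 415 = 312.1 lbmol/h = 2ξ₁ + 1ξ₂.
Selectivity: 2ξ₁ / (2ξ₂) = 7.2 → ξ₁ = 7.2 ξ₂.
Substitute: (2·7.2 + 1) ξ₂ = 312.1 → ξ₂ = 20.26 lbmol/h, ξ₁ = 145.9 lbmol/h.
Outlet amounts (n = n₀ + Σ ν·ξ):
  U: 415 − 2(145.9) − 1(20.26) = 102.9
  V: 0 + 2(145.9) = 291.8
  P: 0 + 2(20.26) = 40.53
Total out = 435.3 lbmol/h; y_P = 40.53 / 435.3 = 0.09312.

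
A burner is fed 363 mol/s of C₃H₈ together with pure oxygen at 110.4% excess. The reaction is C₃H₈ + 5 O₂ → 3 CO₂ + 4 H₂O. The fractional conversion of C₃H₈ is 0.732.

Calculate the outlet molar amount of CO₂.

Stoichiometric O₂ = 5 × 363 = 1815 mol/s; O₂ fed = 1815 × 2.104 = 3819 mol/s.
Fuel reacted = 0.732 × 363 → ξ = 265.7 mol/s.
Outlet (n = n₀ + ν ξ):
  C₃H₈: 363 − 1(265.7) = 97.28
  O₂: 3819 − 5(265.7) = 2490
  CO₂: 0 + 3(265.7) = 797.1
  H₂O: 0 + 4(265.7) = 1063

797 mol/s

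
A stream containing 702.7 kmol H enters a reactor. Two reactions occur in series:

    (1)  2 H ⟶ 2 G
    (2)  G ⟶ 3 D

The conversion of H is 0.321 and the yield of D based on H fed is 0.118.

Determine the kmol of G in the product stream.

198 kmol

Conversion of H: H consumed = 2ξ₁ = 0.321 × 702.7 → ξ₁ = 112.8 kmol.
Yield of D: 3ξ₂ / 702.7 = 0.118 → ξ₂ = 27.64 kmol.
Outlet amounts (n = n₀ + Σ ν·ξ):
  H: 702.7 − 2(112.8) = 477.1
  G: 0 + 2(112.8) − 1(27.64) = 197.9
  D: 0 + 3(27.64) = 82.92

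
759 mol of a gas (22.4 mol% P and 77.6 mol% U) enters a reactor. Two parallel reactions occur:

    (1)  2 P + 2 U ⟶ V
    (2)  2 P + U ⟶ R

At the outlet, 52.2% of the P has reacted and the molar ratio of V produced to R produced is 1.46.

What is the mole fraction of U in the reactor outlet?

Conversion of P: P consumed = 0.522 × 170 = 88.75 mol = 2ξ₁ + 2ξ₂.
Selectivity: 1ξ₁ / (1ξ₂) = 1.46 → ξ₁ = 1.46 ξ₂.
Substitute: (2·1.46 + 2) ξ₂ = 88.75 → ξ₂ = 18.04 mol, ξ₁ = 26.34 mol.
Outlet amounts (n = n₀ + Σ ν·ξ):
  P: 170 − 2(26.34) − 2(18.04) = 81.27
  U: 589 − 2(26.34) − 1(18.04) = 518.3
  V: 0 + 1(26.34) = 26.34
  R: 0 + 1(18.04) = 18.04
Total out = 643.9 mol; y_U = 518.3 / 643.9 = 0.8049.

0.805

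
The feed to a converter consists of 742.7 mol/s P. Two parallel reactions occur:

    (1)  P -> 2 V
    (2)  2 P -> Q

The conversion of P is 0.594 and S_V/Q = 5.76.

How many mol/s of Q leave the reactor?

Conversion of P: P consumed = 0.594 × 742.7 = 441.2 mol/s = 1ξ₁ + 2ξ₂.
Selectivity: 2ξ₁ / (1ξ₂) = 5.76 → ξ₁ = 2.88 ξ₂.
Substitute: (1·2.88 + 2) ξ₂ = 441.2 → ξ₂ = 90.4 mol/s, ξ₁ = 260.4 mol/s.
Outlet amounts (n = n₀ + Σ ν·ξ):
  P: 742.7 − 1(260.4) − 2(90.4) = 301.5
  V: 0 + 2(260.4) = 520.7
  Q: 0 + 1(90.4) = 90.4

90.4 mol/s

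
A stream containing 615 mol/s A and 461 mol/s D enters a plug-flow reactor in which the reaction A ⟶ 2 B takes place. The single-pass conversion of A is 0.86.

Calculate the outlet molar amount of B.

1060 mol/s

A reacted = 0.86 × 615 = 528.9 mol/s; ν_A = −1, so ξ = 528.9/1 = 528.9 mol/s.
Outlet amounts (n = n₀ + ν ξ):
  A: 615 − 1(528.9) = 86.1
  B: 0 + 2(528.9) = 1058
  D: 461 (inert)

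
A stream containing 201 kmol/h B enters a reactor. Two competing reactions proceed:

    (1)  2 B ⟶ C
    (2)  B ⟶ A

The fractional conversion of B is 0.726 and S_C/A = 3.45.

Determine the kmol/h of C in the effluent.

63.7 kmol/h

Conversion of B: B consumed = 0.726 × 201 = 145.9 kmol/h = 2ξ₁ + 1ξ₂.
Selectivity: 1ξ₁ / (1ξ₂) = 3.45 → ξ₁ = 3.45 ξ₂.
Substitute: (2·3.45 + 1) ξ₂ = 145.9 → ξ₂ = 18.47 kmol/h, ξ₁ = 63.73 kmol/h.
Outlet amounts (n = n₀ + Σ ν·ξ):
  B: 201 − 2(63.73) − 1(18.47) = 55.07
  C: 0 + 1(63.73) = 63.73
  A: 0 + 1(18.47) = 18.47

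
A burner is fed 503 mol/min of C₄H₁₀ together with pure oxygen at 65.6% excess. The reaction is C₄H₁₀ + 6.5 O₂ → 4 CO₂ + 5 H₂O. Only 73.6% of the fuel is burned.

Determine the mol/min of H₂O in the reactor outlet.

1850 mol/min

Stoichiometric O₂ = 6.5 × 503 = 3270 mol/min; O₂ fed = 3270 × 1.656 = 5414 mol/min.
Fuel reacted = 0.736 × 503 → ξ = 370.2 mol/min.
Outlet (n = n₀ + ν ξ):
  C₄H₁₀: 503 − 1(370.2) = 132.8
  O₂: 5414 − 6.5(370.2) = 3008
  CO₂: 0 + 4(370.2) = 1481
  H₂O: 0 + 5(370.2) = 1851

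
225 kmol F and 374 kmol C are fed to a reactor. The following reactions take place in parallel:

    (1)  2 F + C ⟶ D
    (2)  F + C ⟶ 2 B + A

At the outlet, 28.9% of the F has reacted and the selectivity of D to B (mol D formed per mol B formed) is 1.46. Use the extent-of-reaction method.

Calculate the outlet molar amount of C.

337 kmol

Conversion of F: F consumed = 0.289 × 225 = 65.02 kmol = 2ξ₁ + 1ξ₂.
Selectivity: 1ξ₁ / (2ξ₂) = 1.46 → ξ₁ = 2.92 ξ₂.
Substitute: (2·2.92 + 1) ξ₂ = 65.02 → ξ₂ = 9.507 kmol, ξ₁ = 27.76 kmol.
Outlet amounts (n = n₀ + Σ ν·ξ):
  F: 225 − 2(27.76) − 1(9.507) = 160
  C: 374 − 1(27.76) − 1(9.507) = 336.7
  D: 0 + 1(27.76) = 27.76
  B: 0 + 2(9.507) = 19.01
  A: 0 + 1(9.507) = 9.507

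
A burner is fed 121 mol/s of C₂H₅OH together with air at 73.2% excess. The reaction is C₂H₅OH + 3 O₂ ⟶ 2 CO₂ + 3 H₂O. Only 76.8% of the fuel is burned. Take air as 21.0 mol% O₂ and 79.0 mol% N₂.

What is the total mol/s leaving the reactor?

3210 mol/s

Stoichiometric O₂ = 3 × 121 = 363 mol/s; O₂ fed = 363 × 1.732 = 628.7 mol/s.
N₂ fed = 628.7 × 79/21 = 2365 mol/s.
Fuel reacted = 0.768 × 121 → ξ = 92.93 mol/s.
Outlet (n = n₀ + ν ξ):
  C₂H₅OH: 121 − 1(92.93) = 28.07
  O₂: 628.7 − 3(92.93) = 349.9
  N₂: 2365 (inert)
  CO₂: 0 + 2(92.93) = 185.9
  H₂O: 0 + 3(92.93) = 278.8
Total out = 28.07 + 349.9 + 2365 + 185.9 + 278.8 = 3208 mol/s.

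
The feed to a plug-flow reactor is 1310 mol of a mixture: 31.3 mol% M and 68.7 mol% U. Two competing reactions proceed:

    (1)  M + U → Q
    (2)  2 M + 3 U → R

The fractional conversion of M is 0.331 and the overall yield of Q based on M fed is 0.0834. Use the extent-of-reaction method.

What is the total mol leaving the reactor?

1070 mol

Yield of Q: 1ξ₁ / 410 = 0.0834 → ξ₁ = 34.2 mol.
Conversion of M: 1ξ₁ + 2ξ₂ = 0.331 × 410 = 135.7 → ξ₂ = 50.76 mol.
Outlet amounts (n = n₀ + Σ ν·ξ):
  M: 410 − 1(34.2) − 2(50.76) = 274.3
  U: 900 − 1(34.2) − 3(50.76) = 713.5
  Q: 0 + 1(34.2) = 34.2
  R: 0 + 1(50.76) = 50.76
Total out = 274.3 + 713.5 + 34.2 + 50.76 = 1073 mol.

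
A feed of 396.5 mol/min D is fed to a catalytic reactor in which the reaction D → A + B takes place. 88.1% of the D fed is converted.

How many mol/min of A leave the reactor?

349 mol/min

D reacted = 0.881 × 396.5 = 349.3 mol/min; ν_D = −1, so ξ = 349.3/1 = 349.3 mol/min.
Outlet amounts (n = n₀ + ν ξ):
  D: 396.5 − 1(349.3) = 47.18
  A: 0 + 1(349.3) = 349.3
  B: 0 + 1(349.3) = 349.3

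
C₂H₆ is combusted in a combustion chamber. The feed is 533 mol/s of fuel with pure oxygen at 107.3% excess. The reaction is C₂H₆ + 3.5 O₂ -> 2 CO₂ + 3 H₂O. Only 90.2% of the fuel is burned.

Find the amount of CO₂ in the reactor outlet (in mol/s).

Stoichiometric O₂ = 3.5 × 533 = 1866 mol/s; O₂ fed = 1866 × 2.073 = 3867 mol/s.
Fuel reacted = 0.902 × 533 → ξ = 480.8 mol/s.
Outlet (n = n₀ + ν ξ):
  C₂H₆: 533 − 1(480.8) = 52.23
  O₂: 3867 − 3.5(480.8) = 2185
  CO₂: 0 + 2(480.8) = 961.5
  H₂O: 0 + 3(480.8) = 1442

962 mol/s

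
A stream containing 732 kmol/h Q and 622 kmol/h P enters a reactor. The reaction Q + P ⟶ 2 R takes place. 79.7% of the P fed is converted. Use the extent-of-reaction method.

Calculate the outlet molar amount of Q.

P reacted = 0.797 × 622 = 495.7 kmol/h; ν_P = −1, so ξ = 495.7/1 = 495.7 kmol/h.
Outlet amounts (n = n₀ + ν ξ):
  Q: 732 − 1(495.7) = 236.3
  P: 622 − 1(495.7) = 126.3
  R: 0 + 2(495.7) = 991.5

236 kmol/h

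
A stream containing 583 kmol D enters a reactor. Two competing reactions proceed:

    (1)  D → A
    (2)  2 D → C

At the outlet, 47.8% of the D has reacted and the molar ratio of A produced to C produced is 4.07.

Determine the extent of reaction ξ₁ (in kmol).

Conversion of D: D consumed = 0.478 × 583 = 278.7 kmol = 1ξ₁ + 2ξ₂.
Selectivity: 1ξ₁ / (1ξ₂) = 4.07 → ξ₁ = 4.07 ξ₂.
Substitute: (1·4.07 + 2) ξ₂ = 278.7 → ξ₂ = 45.91 kmol, ξ₁ = 186.9 kmol.
Outlet amounts (n = n₀ + Σ ν·ξ):
  D: 583 − 1(186.9) − 2(45.91) = 304.3
  A: 0 + 1(186.9) = 186.9
  C: 0 + 1(45.91) = 45.91

ξ₁ = 187 kmol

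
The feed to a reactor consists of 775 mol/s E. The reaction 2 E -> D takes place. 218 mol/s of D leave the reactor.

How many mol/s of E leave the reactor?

For D: n = n₀ + 1ξ → 218 = 0 + 1ξ, giving ξ = 218 mol/s.
Outlet amounts (n = n₀ + ν ξ):
  E: 775 − 2(218) = 339
  D: 0 + 1(218) = 218

339 mol/s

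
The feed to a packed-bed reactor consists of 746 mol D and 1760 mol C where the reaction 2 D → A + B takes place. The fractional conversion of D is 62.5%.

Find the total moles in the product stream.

2510 mol

D reacted = 0.625 × 746 = 466.2 mol; ν_D = −2, so ξ = 466.2/2 = 233.1 mol.
Outlet amounts (n = n₀ + ν ξ):
  D: 746 − 2(233.1) = 279.8
  A: 0 + 1(233.1) = 233.1
  B: 0 + 1(233.1) = 233.1
  C: 1760 (inert)
Total out = 279.8 + 233.1 + 233.1 + 1760 = 2506 mol.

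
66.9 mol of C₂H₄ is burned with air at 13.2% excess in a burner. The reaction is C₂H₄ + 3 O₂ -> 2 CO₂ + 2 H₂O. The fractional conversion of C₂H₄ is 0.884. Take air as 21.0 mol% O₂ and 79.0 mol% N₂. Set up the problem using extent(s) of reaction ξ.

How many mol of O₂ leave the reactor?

49.8 mol

Stoichiometric O₂ = 3 × 66.9 = 200.7 mol; O₂ fed = 200.7 × 1.132 = 227.2 mol.
N₂ fed = 227.2 × 79/21 = 854.7 mol.
Fuel reacted = 0.884 × 66.9 → ξ = 59.14 mol.
Outlet (n = n₀ + ν ξ):
  C₂H₄: 66.9 − 1(59.14) = 7.76
  O₂: 227.2 − 3(59.14) = 49.77
  N₂: 854.7 (inert)
  CO₂: 0 + 2(59.14) = 118.3
  H₂O: 0 + 2(59.14) = 118.3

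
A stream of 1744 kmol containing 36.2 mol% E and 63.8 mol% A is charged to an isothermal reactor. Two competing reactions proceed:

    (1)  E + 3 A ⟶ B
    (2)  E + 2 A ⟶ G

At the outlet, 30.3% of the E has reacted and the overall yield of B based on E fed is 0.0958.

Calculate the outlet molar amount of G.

131 kmol

Yield of B: 1ξ₁ / 631.3 = 0.0958 → ξ₁ = 60.48 kmol.
Conversion of E: 1ξ₁ + 1ξ₂ = 0.303 × 631.3 = 191.3 → ξ₂ = 130.8 kmol.
Outlet amounts (n = n₀ + Σ ν·ξ):
  E: 631.3 − 1(60.48) − 1(130.8) = 440
  A: 1113 − 3(60.48) − 2(130.8) = 669.6
  B: 0 + 1(60.48) = 60.48
  G: 0 + 1(130.8) = 130.8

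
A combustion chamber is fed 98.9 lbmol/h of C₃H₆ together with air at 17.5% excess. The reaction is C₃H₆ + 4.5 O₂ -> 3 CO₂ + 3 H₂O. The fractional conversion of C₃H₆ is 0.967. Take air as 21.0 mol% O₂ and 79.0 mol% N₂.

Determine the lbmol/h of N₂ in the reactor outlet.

1970 lbmol/h

Stoichiometric O₂ = 4.5 × 98.9 = 445.1 lbmol/h; O₂ fed = 445.1 × 1.175 = 522.9 lbmol/h.
N₂ fed = 522.9 × 79/21 = 1967 lbmol/h.
Fuel reacted = 0.967 × 98.9 → ξ = 95.64 lbmol/h.
Outlet (n = n₀ + ν ξ):
  C₃H₆: 98.9 − 1(95.64) = 3.264
  O₂: 522.9 − 4.5(95.64) = 92.57
  N₂: 1967 (inert)
  CO₂: 0 + 3(95.64) = 286.9
  H₂O: 0 + 3(95.64) = 286.9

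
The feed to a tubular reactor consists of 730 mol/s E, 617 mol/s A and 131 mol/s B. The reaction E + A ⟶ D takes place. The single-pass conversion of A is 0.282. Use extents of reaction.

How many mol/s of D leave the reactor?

174 mol/s

A reacted = 0.282 × 617 = 174 mol/s; ν_A = −1, so ξ = 174/1 = 174 mol/s.
Outlet amounts (n = n₀ + ν ξ):
  E: 730 − 1(174) = 556
  A: 617 − 1(174) = 443
  D: 0 + 1(174) = 174
  B: 131 (inert)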